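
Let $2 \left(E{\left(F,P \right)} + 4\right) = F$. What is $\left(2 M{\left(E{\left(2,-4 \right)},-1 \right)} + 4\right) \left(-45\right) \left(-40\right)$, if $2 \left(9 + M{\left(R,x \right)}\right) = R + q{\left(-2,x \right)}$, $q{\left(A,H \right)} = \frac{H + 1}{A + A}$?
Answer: $-30600$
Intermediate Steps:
$q{\left(A,H \right)} = \frac{1 + H}{2 A}$
$E{\left(F,P \right)} = -4 + \frac{F}{2}$
$M{\left(R,x \right)} = - \frac{73}{8} + \frac{R}{2} - \frac{x}{8}$ ($M{\left(R,x \right)} = -9 + \frac{R + \frac{1 + x}{2 \left(-2\right)}}{2} = -9 + \frac{R + \frac{1}{2} \left(- \frac{1}{2}\right) \left(1 + x\right)}{2} = -9 + \frac{R - \left(\frac{1}{4} + \frac{x}{4}\right)}{2} = -9 + \frac{- \frac{1}{4} + R - \frac{x}{4}}{2} = -9 - \left(\frac{1}{8} - \frac{R}{2} + \frac{x}{8}\right) = - \frac{73}{8} + \frac{R}{2} - \frac{x}{8}$)
$\left(2 M{\left(E{\left(2,-4 \right)},-1 \right)} + 4\right) \left(-45\right) \left(-40\right) = \left(2 \left(- \frac{73}{8} + \frac{-4 + \frac{1}{2} \cdot 2}{2} - - \frac{1}{8}\right) + 4\right) \left(-45\right) \left(-40\right) = \left(2 \left(- \frac{73}{8} + \frac{-4 + 1}{2} + \frac{1}{8}\right) + 4\right) \left(-45\right) \left(-40\right) = \left(2 \left(- \frac{73}{8} + \frac{1}{2} \left(-3\right) + \frac{1}{8}\right) + 4\right) \left(-45\right) \left(-40\right) = \left(2 \left(- \frac{73}{8} - \frac{3}{2} + \frac{1}{8}\right) + 4\right) \left(-45\right) \left(-40\right) = \left(2 \left(- \frac{21}{2}\right) + 4\right) \left(-45\right) \left(-40\right) = \left(-21 + 4\right) \left(-45\right) \left(-40\right) = \left(-17\right) \left(-45\right) \left(-40\right) = 765 \left(-40\right) = -30600$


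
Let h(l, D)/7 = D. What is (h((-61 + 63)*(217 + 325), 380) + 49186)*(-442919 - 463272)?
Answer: -46982378586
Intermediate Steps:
h(l, D) = 7*D
(h((-61 + 63)*(217 + 325), 380) + 49186)*(-442919 - 463272) = (7*380 + 49186)*(-442919 - 463272) = (2660 + 49186)*(-906191) = 51846*(-906191) = -46982378586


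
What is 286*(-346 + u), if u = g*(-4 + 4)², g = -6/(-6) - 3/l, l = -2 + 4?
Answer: -98956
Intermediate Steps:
l = 2
g = -½ (g = -6/(-6) - 3/2 = -6*(-⅙) - 3*½ = 1 - 3/2 = -½ ≈ -0.50000)
u = 0 (u = -(-4 + 4)²/2 = -½*0² = -½*0 = 0)
286*(-346 + u) = 286*(-346 + 0) = 286*(-346) = -98956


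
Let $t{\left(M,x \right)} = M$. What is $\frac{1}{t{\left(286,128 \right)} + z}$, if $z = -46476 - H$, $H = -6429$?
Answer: $- \frac{1}{39761} \approx -2.515 \cdot 10^{-5}$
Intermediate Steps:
$z = -40047$ ($z = -46476 - -6429 = -46476 + 6429 = -40047$)
$\frac{1}{t{\left(286,128 \right)} + z} = \frac{1}{286 - 40047} = \frac{1}{-39761} = - \frac{1}{39761}$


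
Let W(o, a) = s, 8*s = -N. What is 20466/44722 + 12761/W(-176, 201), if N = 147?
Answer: -859889/1239 ≈ -694.02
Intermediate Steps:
s = -147/8 (s = (-1*147)/8 = (⅛)*(-147) = -147/8 ≈ -18.375)
W(o, a) = -147/8
20466/44722 + 12761/W(-176, 201) = 20466/44722 + 12761/(-147/8) = 20466*(1/44722) + 12761*(-8/147) = 27/59 - 14584/21 = -859889/1239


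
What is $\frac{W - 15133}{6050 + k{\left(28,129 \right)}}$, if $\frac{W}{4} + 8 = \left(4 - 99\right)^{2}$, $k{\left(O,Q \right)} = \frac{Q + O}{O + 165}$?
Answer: $\frac{4040455}{1167807} \approx 3.4599$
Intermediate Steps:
$k{\left(O,Q \right)} = \frac{O + Q}{165 + O}$
$W = 36068$ ($W = -32 + 4 \left(4 - 99\right)^{2} = -32 + 4 \left(-95\right)^{2} = -32 + 4 \cdot 9025 = -32 + 36100 = 36068$)
$\frac{W - 15133}{6050 + k{\left(28,129 \right)}} = \frac{36068 - 15133}{6050 + \frac{28 + 129}{165 + 28}} = \frac{20935}{6050 + \frac{1}{193} \cdot 157} = \frac{20935}{6050 + \frac{157}{193}} = \frac{20935}{\frac{1167807}{193}} = 20935 \cdot \frac{193}{1167807} = \frac{4040455}{1167807}$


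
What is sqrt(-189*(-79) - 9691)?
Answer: 2*sqrt(1310) ≈ 72.388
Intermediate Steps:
sqrt(-189*(-79) - 9691) = sqrt(14931 - 9691) = sqrt(5240) = 2*sqrt(1310)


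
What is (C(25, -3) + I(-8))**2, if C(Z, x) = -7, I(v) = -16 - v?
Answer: 225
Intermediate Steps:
(C(25, -3) + I(-8))**2 = (-7 + (-16 - 1*(-8)))**2 = (-7 + (-16 + 8))**2 = (-7 - 8)**2 = (-15)**2 = 225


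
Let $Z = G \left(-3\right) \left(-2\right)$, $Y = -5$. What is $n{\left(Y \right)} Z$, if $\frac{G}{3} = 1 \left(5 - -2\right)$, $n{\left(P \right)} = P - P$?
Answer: $0$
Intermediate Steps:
$n{\left(P \right)} = 0$
$G = 21$ ($G = 3 \cdot 1 \left(5 - -2\right) = 3 \cdot 1 \left(5 + 2\right) = 3 \cdot 1 \cdot 7 = 3 \cdot 7 = 21$)
$Z = 126$ ($Z = 21 \left(-3\right) \left(-2\right) = \left(-63\right) \left(-2\right) = 126$)
$n{\left(Y \right)} Z = 0 \cdot 126 = 0$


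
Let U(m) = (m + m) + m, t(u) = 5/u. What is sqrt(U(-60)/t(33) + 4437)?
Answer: 57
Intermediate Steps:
U(m) = 3*m (U(m) = 2*m + m = 3*m)
sqrt(U(-60)/t(33) + 4437) = sqrt((3*(-60))/((5/33)) + 4437) = sqrt(-180/(5*(1/33)) + 4437) = sqrt(-180/5/33 + 4437) = sqrt(-180*33/5 + 4437) = sqrt(-1188 + 4437) = sqrt(3249) = 57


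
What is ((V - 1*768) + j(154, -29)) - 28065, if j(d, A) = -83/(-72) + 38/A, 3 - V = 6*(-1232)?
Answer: -44762873/2088 ≈ -21438.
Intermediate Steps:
V = 7395 (V = 3 - 6*(-1232) = 3 - 1*(-7392) = 3 + 7392 = 7395)
j(d, A) = 83/72 + 38/A (j(d, A) = -83*(-1/72) + 38/A = 83/72 + 38/A)
((V - 1*768) + j(154, -29)) - 28065 = ((7395 - 1*768) + (83/72 + 38/(-29))) - 28065 = ((7395 - 768) + (83/72 + 38*(-1/29))) - 28065 = (6627 + (83/72 - 38/29)) - 28065 = (6627 - 329/2088) - 28065 = 13836847/2088 - 28065 = -44762873/2088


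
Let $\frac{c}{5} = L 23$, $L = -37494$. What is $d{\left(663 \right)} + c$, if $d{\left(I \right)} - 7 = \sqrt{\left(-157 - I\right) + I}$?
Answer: $-4311803 + i \sqrt{157} \approx -4.3118 \cdot 10^{6} + 12.53 i$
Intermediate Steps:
$d{\left(I \right)} = 7 + i \sqrt{157}$ ($d{\left(I \right)} = 7 + \sqrt{\left(-157 - I\right) + I} = 7 + \sqrt{-157} = 7 + i \sqrt{157}$)
$c = -4311810$ ($c = 5 \left(\left(-37494\right) 23\right) = 5 \left(-862362\right) = -4311810$)
$d{\left(663 \right)} + c = \left(7 + i \sqrt{157}\right) - 4311810 = -4311803 + i \sqrt{157}$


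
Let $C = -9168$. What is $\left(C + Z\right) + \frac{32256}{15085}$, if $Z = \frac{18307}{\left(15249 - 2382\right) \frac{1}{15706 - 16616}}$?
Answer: $- \frac{290055484894}{27728385} \approx -10461.0$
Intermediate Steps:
$Z = - \frac{16659370}{12867}$ ($Z = \frac{18307}{12867 \frac{1}{-910}} = \frac{18307}{12867 \left(- \frac{1}{910}\right)} = \frac{18307}{- \frac{12867}{910}} = 18307 \left(- \frac{910}{12867}\right) = - \frac{16659370}{12867} \approx -1294.7$)
$\left(C + Z\right) + \frac{32256}{15085} = \left(-9168 - \frac{16659370}{12867}\right) + \frac{32256}{15085} = - \frac{134624026}{12867} + 32256 \cdot \frac{1}{15085} = - \frac{134624026}{12867} + \frac{4608}{2155} = - \frac{290055484894}{27728385}$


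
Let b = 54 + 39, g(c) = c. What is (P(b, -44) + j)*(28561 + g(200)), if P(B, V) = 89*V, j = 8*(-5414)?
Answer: -1358324508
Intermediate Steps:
j = -43312
b = 93
(P(b, -44) + j)*(28561 + g(200)) = (89*(-44) - 43312)*(28561 + 200) = (-3916 - 43312)*28761 = -47228*28761 = -1358324508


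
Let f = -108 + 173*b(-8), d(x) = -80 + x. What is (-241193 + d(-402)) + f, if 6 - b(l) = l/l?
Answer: -240918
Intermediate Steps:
b(l) = 5 (b(l) = 6 - l/l = 6 - 1*1 = 6 - 1 = 5)
f = 757 (f = -108 + 173*5 = -108 + 865 = 757)
(-241193 + d(-402)) + f = (-241193 + (-80 - 402)) + 757 = (-241193 - 482) + 757 = -241675 + 757 = -240918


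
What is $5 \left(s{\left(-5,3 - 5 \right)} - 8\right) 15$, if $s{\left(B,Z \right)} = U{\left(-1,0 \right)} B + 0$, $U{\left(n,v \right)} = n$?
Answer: $-225$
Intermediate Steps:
$s{\left(B,Z \right)} = - B$ ($s{\left(B,Z \right)} = - B + 0 = - B$)
$5 \left(s{\left(-5,3 - 5 \right)} - 8\right) 15 = 5 \left(\left(-1\right) \left(-5\right) - 8\right) 15 = 5 \left(5 - 8\right) 15 = 5 \left(-3\right) 15 = \left(-15\right) 15 = -225$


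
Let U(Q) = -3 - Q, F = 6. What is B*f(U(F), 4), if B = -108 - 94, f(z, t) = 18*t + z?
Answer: -12726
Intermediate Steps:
f(z, t) = z + 18*t
B = -202
B*f(U(F), 4) = -202*((-3 - 1*6) + 18*4) = -202*((-3 - 6) + 72) = -202*(-9 + 72) = -202*63 = -12726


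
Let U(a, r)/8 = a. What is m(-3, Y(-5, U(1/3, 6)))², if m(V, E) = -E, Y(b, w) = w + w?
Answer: 256/9 ≈ 28.444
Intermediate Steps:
U(a, r) = 8*a
Y(b, w) = 2*w
m(-3, Y(-5, U(1/3, 6)))² = (-2*8/3)² = (-1*16/3)² = (-16/3)² = 256/9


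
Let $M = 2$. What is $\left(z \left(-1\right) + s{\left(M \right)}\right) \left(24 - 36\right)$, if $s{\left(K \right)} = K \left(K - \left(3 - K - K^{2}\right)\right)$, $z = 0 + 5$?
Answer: $-60$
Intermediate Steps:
$z = 5$
$s{\left(K \right)} = K \left(-3 + K^{2} + 2 K\right)$ ($s{\left(K \right)} = K \left(K - \left(3 - K - K^{2}\right)\right) = K \left(K + \left(-3 + K + K^{2}\right)\right) = K \left(-3 + K^{2} + 2 K\right)$)
$\left(z \left(-1\right) + s{\left(M \right)}\right) \left(24 - 36\right) = \left(5 \left(-1\right) + 2 \left(-3 + 2^{2} + 2 \cdot 2\right)\right) \left(24 - 36\right) = \left(-5 + 2 \left(-3 + 4 + 4\right)\right) \left(-12\right) = \left(-5 + 2 \cdot 5\right) \left(-12\right) = \left(-5 + 10\right) \left(-12\right) = 5 \left(-12\right) = -60$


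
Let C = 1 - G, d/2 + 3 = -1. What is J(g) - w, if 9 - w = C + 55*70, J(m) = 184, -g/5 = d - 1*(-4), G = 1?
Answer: 4025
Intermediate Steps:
d = -8 (d = -6 + 2*(-1) = -6 - 2 = -8)
g = 20 (g = -5*(-8 - 1*(-4)) = -5*(-8 + 4) = -5*(-4) = 20)
C = 0 (C = 1 - 1*1 = 1 - 1 = 0)
w = -3841 (w = 9 - (0 + 55*70) = 9 - (0 + 3850) = 9 - 1*3850 = 9 - 3850 = -3841)
J(g) - w = 184 - 1*(-3841) = 184 + 3841 = 4025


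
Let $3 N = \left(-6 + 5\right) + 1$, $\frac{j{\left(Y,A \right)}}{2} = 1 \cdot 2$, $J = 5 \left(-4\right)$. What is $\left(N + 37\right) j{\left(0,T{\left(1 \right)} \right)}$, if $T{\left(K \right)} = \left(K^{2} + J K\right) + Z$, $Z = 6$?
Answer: $148$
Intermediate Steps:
$J = -20$
$T{\left(K \right)} = 6 + K^{2} - 20 K$ ($T{\left(K \right)} = \left(K^{2} - 20 K\right) + 6 = 6 + K^{2} - 20 K$)
$j{\left(Y,A \right)} = 4$ ($j{\left(Y,A \right)} = 2 \cdot 1 \cdot 2 = 2 \cdot 2 = 4$)
$N = 0$ ($N = \frac{\left(-6 + 5\right) + 1}{3} = \frac{-1 + 1}{3} = \frac{1}{3} \cdot 0 = 0$)
$\left(N + 37\right) j{\left(0,T{\left(1 \right)} \right)} = \left(0 + 37\right) 4 = 37 \cdot 4 = 148$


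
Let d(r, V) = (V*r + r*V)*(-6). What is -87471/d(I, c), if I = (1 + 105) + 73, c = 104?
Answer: 29157/74464 ≈ 0.39156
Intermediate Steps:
I = 179 (I = 106 + 73 = 179)
d(r, V) = -12*V*r (d(r, V) = (V*r + V*r)*(-6) = (2*V*r)*(-6) = -12*V*r)
-87471/d(I, c) = -87471/((-12*104*179)) = -87471/(-223392) = -87471*(-1/223392) = 29157/74464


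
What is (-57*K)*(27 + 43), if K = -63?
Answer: 251370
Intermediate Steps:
(-57*K)*(27 + 43) = (-57*(-63))*(27 + 43) = 3591*70 = 251370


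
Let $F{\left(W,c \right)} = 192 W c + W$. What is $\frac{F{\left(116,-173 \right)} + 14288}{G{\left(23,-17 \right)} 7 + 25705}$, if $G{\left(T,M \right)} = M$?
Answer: $- \frac{1919326}{12793} \approx -150.03$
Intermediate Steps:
$F{\left(W,c \right)} = W + 192 W c$ ($F{\left(W,c \right)} = 192 W c + W = W + 192 W c$)
$\frac{F{\left(116,-173 \right)} + 14288}{G{\left(23,-17 \right)} 7 + 25705} = \frac{116 \left(1 + 192 \left(-173\right)\right) + 14288}{\left(-17\right) 7 + 25705} = \frac{116 \left(1 - 33216\right) + 14288}{-119 + 25705} = \frac{116 \left(-33215\right) + 14288}{25586} = \left(-3852940 + 14288\right) \frac{1}{25586} = \left(-3838652\right) \frac{1}{25586} = - \frac{1919326}{12793}$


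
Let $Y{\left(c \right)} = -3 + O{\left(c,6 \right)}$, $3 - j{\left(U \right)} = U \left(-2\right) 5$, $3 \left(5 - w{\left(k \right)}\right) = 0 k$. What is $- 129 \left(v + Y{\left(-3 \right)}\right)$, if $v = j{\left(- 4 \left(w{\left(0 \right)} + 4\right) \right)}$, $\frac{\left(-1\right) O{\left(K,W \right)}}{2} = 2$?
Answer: $46956$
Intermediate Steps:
$O{\left(K,W \right)} = -4$ ($O{\left(K,W \right)} = \left(-2\right) 2 = -4$)
$w{\left(k \right)} = 5$ ($w{\left(k \right)} = 5 - \frac{0 k}{3} = 5 - 0 = 5 + 0 = 5$)
$j{\left(U \right)} = 3 + 10 U$ ($j{\left(U \right)} = 3 - U \left(-2\right) 5 = 3 - - 2 U 5 = 3 - - 10 U = 3 + 10 U$)
$Y{\left(c \right)} = -7$ ($Y{\left(c \right)} = -3 - 4 = -7$)
$v = -357$ ($v = 3 + 10 \left(- 4 \left(5 + 4\right)\right) = 3 + 10 \left(\left(-4\right) 9\right) = 3 + 10 \left(-36\right) = 3 - 360 = -357$)
$- 129 \left(v + Y{\left(-3 \right)}\right) = - 129 \left(-357 - 7\right) = \left(-129\right) \left(-364\right) = 46956$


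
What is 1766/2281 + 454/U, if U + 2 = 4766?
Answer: 4724399/5433342 ≈ 0.86952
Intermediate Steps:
U = 4764 (U = -2 + 4766 = 4764)
1766/2281 + 454/U = 1766/2281 + 454/4764 = 1766*(1/2281) + 454*(1/4764) = 1766/2281 + 227/2382 = 4724399/5433342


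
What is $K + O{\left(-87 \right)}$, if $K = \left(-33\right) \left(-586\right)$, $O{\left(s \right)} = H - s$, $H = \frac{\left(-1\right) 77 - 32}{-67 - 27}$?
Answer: $\frac{1826059}{94} \approx 19426.0$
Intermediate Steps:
$H = \frac{109}{94}$ ($H = \frac{-77 - 32}{-94} = \left(-109\right) \left(- \frac{1}{94}\right) = \frac{109}{94} \approx 1.1596$)
$O{\left(s \right)} = \frac{109}{94} - s$
$K = 19338$
$K + O{\left(-87 \right)} = 19338 + \left(\frac{109}{94} - -87\right) = 19338 + \left(\frac{109}{94} + 87\right) = 19338 + \frac{8287}{94} = \frac{1826059}{94}$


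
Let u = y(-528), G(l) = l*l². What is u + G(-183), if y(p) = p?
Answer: -6129015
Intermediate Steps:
G(l) = l³
u = -528
u + G(-183) = -528 + (-183)³ = -528 - 6128487 = -6129015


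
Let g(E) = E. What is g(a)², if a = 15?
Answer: 225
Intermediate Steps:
g(a)² = 15² = 225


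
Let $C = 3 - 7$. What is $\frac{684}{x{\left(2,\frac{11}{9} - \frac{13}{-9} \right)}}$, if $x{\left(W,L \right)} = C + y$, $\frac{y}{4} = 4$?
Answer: $57$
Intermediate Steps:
$y = 16$ ($y = 4 \cdot 4 = 16$)
$C = -4$
$x{\left(W,L \right)} = 12$ ($x{\left(W,L \right)} = -4 + 16 = 12$)
$\frac{684}{x{\left(2,\frac{11}{9} - \frac{13}{-9} \right)}} = \frac{684}{12} = 684 \cdot \frac{1}{12} = 57$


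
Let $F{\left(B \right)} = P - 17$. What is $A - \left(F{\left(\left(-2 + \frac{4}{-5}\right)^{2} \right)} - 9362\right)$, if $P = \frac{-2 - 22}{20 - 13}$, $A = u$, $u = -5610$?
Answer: $\frac{26407}{7} \approx 3772.4$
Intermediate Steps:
$A = -5610$
$P = - \frac{24}{7} \approx -3.4286$
$F{\left(B \right)} = - \frac{143}{7}$ ($F{\left(B \right)} = - \frac{24}{7} - 17 = - \frac{143}{7}$)
$A - \left(F{\left(\left(-2 + \frac{4}{-5}\right)^{2} \right)} - 9362\right) = -5610 - \left(- \frac{143}{7} - 9362\right) = -5610 - - \frac{65677}{7} = -5610 + \frac{65677}{7} = \frac{26407}{7}$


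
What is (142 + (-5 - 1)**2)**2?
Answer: 31684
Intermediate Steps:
(142 + (-5 - 1)**2)**2 = (142 + (-6)**2)**2 = (142 + 36)**2 = 178**2 = 31684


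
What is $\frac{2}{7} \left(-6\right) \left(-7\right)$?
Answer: $12$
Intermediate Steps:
$\frac{2}{7} \left(-6\right) \left(-7\right) = \left(- \frac{12}{7}\right) \left(-7\right) = 12$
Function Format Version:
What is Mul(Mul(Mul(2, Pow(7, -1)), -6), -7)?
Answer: 12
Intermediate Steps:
Mul(Mul(Mul(2, Pow(7, -1)), -6), -7) = Mul(Mul(Mul(2, Rational(1, 7)), -6), -7) = Mul(Mul(Rational(2, 7), -6), -7) = Mul(Rational(-12, 7), -7) = 12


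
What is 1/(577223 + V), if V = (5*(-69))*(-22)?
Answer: 1/584813 ≈ 1.7099e-6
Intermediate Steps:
V = 7590 (V = -345*(-22) = 7590)
1/(577223 + V) = 1/(577223 + 7590) = 1/584813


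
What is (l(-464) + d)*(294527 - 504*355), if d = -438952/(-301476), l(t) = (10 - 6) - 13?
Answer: -65732174881/75369 ≈ -8.7214e+5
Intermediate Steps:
l(t) = -9 (l(t) = 4 - 13 = -9)
d = 109738/75369 (d = -438952*(-1/301476) = 109738/75369 ≈ 1.4560)
(l(-464) + d)*(294527 - 504*355) = (-9 + 109738/75369)*(294527 - 504*355) = -568583*(294527 - 178920)/75369 = -568583/75369*115607 = -65732174881/75369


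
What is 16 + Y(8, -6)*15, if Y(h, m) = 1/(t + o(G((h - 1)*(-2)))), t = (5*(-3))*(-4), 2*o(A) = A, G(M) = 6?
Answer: 341/21 ≈ 16.238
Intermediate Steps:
o(A) = A/2
t = 60 (t = -15*(-4) = 60)
Y(h, m) = 1/63 (Y(h, m) = 1/(60 + (½)*6) = 1/(60 + 3) = 1/63)
16 + Y(8, -6)*15 = 16 + (1/63)*15 = 16 + 5/21 = 341/21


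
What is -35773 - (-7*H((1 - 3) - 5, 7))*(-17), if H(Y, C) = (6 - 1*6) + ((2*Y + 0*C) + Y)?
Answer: -33274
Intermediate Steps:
H(Y, C) = 3*Y (H(Y, C) = (6 - 6) + ((2*Y + 0) + Y) = 0 + (2*Y + Y) = 0 + 3*Y = 3*Y)
-35773 - (-7*H((1 - 3) - 5, 7))*(-17) = -35773 - (-21*((1 - 3) - 5))*(-17) = -35773 - (-21*(-2 - 5))*(-17) = -35773 - (-21*(-7))*(-17) = -35773 - (-7*(-21))*(-17) = -35773 - 147*(-17) = -35773 - 1*(-2499) = -35773 + 2499 = -33274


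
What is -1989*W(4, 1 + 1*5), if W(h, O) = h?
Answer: -7956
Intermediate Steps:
-1989*W(4, 1 + 1*5) = -1989*4 = -7956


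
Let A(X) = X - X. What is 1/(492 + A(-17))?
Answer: 1/492 ≈ 0.0020325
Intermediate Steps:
A(X) = 0
1/(492 + A(-17)) = 1/(492 + 0) = 1/492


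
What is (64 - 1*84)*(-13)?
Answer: 260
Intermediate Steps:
(64 - 1*84)*(-13) = (64 - 84)*(-13) = -20*(-13) = 260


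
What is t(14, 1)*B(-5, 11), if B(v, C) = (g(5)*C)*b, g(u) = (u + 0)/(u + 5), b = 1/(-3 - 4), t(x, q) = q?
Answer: -11/14 ≈ -0.78571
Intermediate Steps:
b = -1/7 (b = 1/(-7) = -1/7 ≈ -0.14286)
g(u) = u/(5 + u)
B(v, C) = -C/14 (B(v, C) = ((5/(5 + 5))*C)*(-1/7) = ((5/10)*C)*(-1/7) = ((5*(1/10))*C)*(-1/7) = (C/2)*(-1/7) = -C/14)
t(14, 1)*B(-5, 11) = 1*(-1/14*11) = 1*(-11/14) = -11/14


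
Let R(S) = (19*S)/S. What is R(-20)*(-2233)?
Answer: -42427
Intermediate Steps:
R(S) = 19
R(-20)*(-2233) = 19*(-2233) = -42427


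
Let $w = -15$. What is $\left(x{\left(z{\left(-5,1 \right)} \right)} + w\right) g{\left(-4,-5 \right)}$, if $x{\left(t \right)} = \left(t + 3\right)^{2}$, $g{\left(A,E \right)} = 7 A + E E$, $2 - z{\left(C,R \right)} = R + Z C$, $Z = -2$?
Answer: $-63$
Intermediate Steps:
$z{\left(C,R \right)} = 2 - R + 2 C$ ($z{\left(C,R \right)} = 2 - \left(R - 2 C\right) = 2 + \left(- R + 2 C\right) = 2 - R + 2 C$)
$g{\left(A,E \right)} = E^{2} + 7 A$ ($g{\left(A,E \right)} = 7 A + E^{2} = E^{2} + 7 A$)
$x{\left(t \right)} = \left(3 + t\right)^{2}$
$\left(x{\left(z{\left(-5,1 \right)} \right)} + w\right) g{\left(-4,-5 \right)} = \left(\left(3 + \left(2 - 1 + 2 \left(-5\right)\right)\right)^{2} - 15\right) \left(\left(-5\right)^{2} + 7 \left(-4\right)\right) = \left(\left(3 - 9\right)^{2} - 15\right) \left(25 - 28\right) = \left(\left(3 - 9\right)^{2} - 15\right) \left(-3\right) = \left(\left(-6\right)^{2} - 15\right) \left(-3\right) = \left(36 - 15\right) \left(-3\right) = 21 \left(-3\right) = -63$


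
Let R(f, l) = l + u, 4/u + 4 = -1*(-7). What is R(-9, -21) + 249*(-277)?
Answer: -206978/3 ≈ -68993.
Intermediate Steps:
u = 4/3 (u = 4/(-4 - 1*(-7)) = 4/(-4 + 7) = 4/3 ≈ 1.3333)
R(f, l) = 4/3 + l (R(f, l) = l + 4/3 = 4/3 + l)
R(-9, -21) + 249*(-277) = (4/3 - 21) + 249*(-277) = -59/3 - 68973 = -206978/3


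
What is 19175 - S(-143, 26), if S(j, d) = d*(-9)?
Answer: 19409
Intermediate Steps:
S(j, d) = -9*d
19175 - S(-143, 26) = 19175 - (-9)*26 = 19175 - 1*(-234) = 19175 + 234 = 19409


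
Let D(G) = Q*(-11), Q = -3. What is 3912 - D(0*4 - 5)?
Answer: 3879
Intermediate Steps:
D(G) = 33 (D(G) = -3*(-11) = 33)
3912 - D(0*4 - 5) = 3912 - 1*33 = 3912 - 33 = 3879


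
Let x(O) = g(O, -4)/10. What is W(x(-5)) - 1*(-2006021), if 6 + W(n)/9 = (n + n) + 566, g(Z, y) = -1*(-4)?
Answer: 10055341/5 ≈ 2.0111e+6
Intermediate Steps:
g(Z, y) = 4
x(O) = ⅖ (x(O) = 4/10 = 4*(⅒) = ⅖)
W(n) = 5040 + 18*n (W(n) = -54 + 9*((n + n) + 566) = -54 + 9*(2*n + 566) = -54 + 9*(566 + 2*n) = -54 + (5094 + 18*n) = 5040 + 18*n)
W(x(-5)) - 1*(-2006021) = (5040 + 18*(⅖)) - 1*(-2006021) = (5040 + 36/5) + 2006021 = 25236/5 + 2006021 = 10055341/5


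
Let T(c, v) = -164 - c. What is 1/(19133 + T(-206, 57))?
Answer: 1/19175 ≈ 5.2151e-5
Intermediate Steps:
1/(19133 + T(-206, 57)) = 1/(19133 + (-164 - 1*(-206))) = 1/(19133 + (-164 + 206)) = 1/(19133 + 42) = 1/19175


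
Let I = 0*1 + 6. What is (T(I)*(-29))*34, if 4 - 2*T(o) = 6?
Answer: 986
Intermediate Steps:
I = 6 (I = 0 + 6 = 6)
T(o) = -1 (T(o) = 2 - 1/2*6 = 2 - 3 = -1)
(T(I)*(-29))*34 = -1*(-29)*34 = 29*34 = 986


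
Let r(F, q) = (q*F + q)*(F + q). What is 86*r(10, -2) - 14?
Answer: -15150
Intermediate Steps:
r(F, q) = (F + q)*(q + F*q) (r(F, q) = (F*q + q)*(F + q) = (q + F*q)*(F + q) = (F + q)*(q + F*q))
86*r(10, -2) - 14 = 86*(-2*(10 - 2 + 10**2 + 10*(-2))) - 14 = 86*(-2*(10 - 2 + 100 - 20)) - 14 = 86*(-2*88) - 14 = 86*(-176) - 14 = -15136 - 14 = -15150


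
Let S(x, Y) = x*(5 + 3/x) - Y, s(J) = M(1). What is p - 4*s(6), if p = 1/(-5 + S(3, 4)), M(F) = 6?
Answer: -215/9 ≈ -23.889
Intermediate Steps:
s(J) = 6
S(x, Y) = -Y + x*(5 + 3/x)
p = ⅑ (p = 1/(-5 + (3 - 1*4 + 5*3)) = 1/(-5 + (3 - 4 + 15)) = 1/(-5 + 14) = 1/9 = ⅑ ≈ 0.11111)
p - 4*s(6) = ⅑ - 4*6 = ⅑ - 24 = -215/9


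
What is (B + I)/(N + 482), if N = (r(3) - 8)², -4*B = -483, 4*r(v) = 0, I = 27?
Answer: 197/728 ≈ 0.27060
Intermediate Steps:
r(v) = 0 (r(v) = (¼)*0 = 0)
B = 483/4 (B = -¼*(-483) = 483/4 ≈ 120.75)
N = 64 (N = (0 - 8)² = (-8)² = 64)
(B + I)/(N + 482) = (483/4 + 27)/(64 + 482) = (591/4)/546 = (591/4)*(1/546) = 197/728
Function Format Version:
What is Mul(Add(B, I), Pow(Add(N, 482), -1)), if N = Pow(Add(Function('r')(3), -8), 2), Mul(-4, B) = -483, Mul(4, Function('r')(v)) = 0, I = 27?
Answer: Rational(197, 728) ≈ 0.27060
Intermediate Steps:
Function('r')(v) = 0 (Function('r')(v) = Mul(Rational(1, 4), 0) = 0)
B = Rational(483, 4) (B = Mul(Rational(-1, 4), -483) = Rational(483, 4) ≈ 120.75)
N = 64 (N = Pow(Add(0, -8), 2) = Pow(-8, 2) = 64)
Mul(Add(B, I), Pow(Add(N, 482), -1)) = Mul(Add(Rational(483, 4), 27), Pow(Add(64, 482), -1)) = Mul(Rational(591, 4), Pow(546, -1)) = Mul(Rational(591, 4), Rational(1, 546)) = Rational(197, 728)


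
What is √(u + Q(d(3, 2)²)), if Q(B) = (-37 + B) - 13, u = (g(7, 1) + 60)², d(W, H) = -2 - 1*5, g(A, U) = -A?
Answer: 6*√78 ≈ 52.991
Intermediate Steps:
d(W, H) = -7 (d(W, H) = -2 - 5 = -7)
u = 2809 (u = (-1*7 + 60)² = (-7 + 60)² = 53² = 2809)
Q(B) = -50 + B
√(u + Q(d(3, 2)²)) = √(2809 + (-50 + (-7)²)) = √(2809 + (-50 + 49)) = √(2809 - 1) = √2808 = 6*√78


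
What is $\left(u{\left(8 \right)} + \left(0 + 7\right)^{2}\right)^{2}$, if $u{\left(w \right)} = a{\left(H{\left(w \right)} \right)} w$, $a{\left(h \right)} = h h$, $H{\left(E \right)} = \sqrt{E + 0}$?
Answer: $12769$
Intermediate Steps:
$H{\left(E \right)} = \sqrt{E}$
$a{\left(h \right)} = h^{2}$
$u{\left(w \right)} = w^{2}$ ($u{\left(w \right)} = \left(\sqrt{w}\right)^{2} w = w w = w^{2}$)
$\left(u{\left(8 \right)} + \left(0 + 7\right)^{2}\right)^{2} = \left(8^{2} + \left(0 + 7\right)^{2}\right)^{2} = \left(64 + 7^{2}\right)^{2} = \left(64 + 49\right)^{2} = 113^{2} = 12769$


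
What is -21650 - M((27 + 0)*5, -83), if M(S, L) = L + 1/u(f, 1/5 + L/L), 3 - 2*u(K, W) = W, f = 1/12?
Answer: -194113/9 ≈ -21568.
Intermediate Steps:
f = 1/12 ≈ 0.083333
u(K, W) = 3/2 - W/2
M(S, L) = 10/9 + L (M(S, L) = L + 1/(3/2 - (1/5 + L/L)/2) = L + 1/(3/2 - (1*(1/5) + 1)/2) = L + 1/(3/2 - (1/5 + 1)/2) = L + 1/(3/2 - 1/2*6/5) = L + 1/(3/2 - 3/5) = L + 1/(9/10) = L + 10/9 = 10/9 + L)
-21650 - M((27 + 0)*5, -83) = -21650 - (10/9 - 83) = -21650 - 1*(-737/9) = -21650 + 737/9 = -194113/9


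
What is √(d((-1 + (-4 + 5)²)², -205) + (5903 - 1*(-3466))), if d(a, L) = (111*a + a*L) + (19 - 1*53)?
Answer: √9335 ≈ 96.618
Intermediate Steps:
d(a, L) = -34 + 111*a + L*a (d(a, L) = (111*a + L*a) + (19 - 53) = (111*a + L*a) - 34 = -34 + 111*a + L*a)
√(d((-1 + (-4 + 5)²)², -205) + (5903 - 1*(-3466))) = √((-34 + 111*(-1 + (-4 + 5)²)² - 205*(-1 + (-4 + 5)²)²) + (5903 - 1*(-3466))) = √((-34 + 111*(-1 + 1²)² - 205*(-1 + 1²)²) + (5903 + 3466)) = √((-34 + 111*(-1 + 1)² - 205*(-1 + 1)²) + 9369) = √((-34 + 111*0² - 205*0²) + 9369) = √((-34 + 111*0 - 205*0) + 9369) = √((-34 + 0 + 0) + 9369) = √(-34 + 9369) = √9335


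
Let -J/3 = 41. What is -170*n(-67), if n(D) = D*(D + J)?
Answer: -2164100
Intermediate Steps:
J = -123 (J = -3*41 = -123)
n(D) = D*(-123 + D) (n(D) = D*(D - 123) = D*(-123 + D))
-170*n(-67) = -(-11390)*(-123 - 67) = -(-11390)*(-190) = -170*12730 = -2164100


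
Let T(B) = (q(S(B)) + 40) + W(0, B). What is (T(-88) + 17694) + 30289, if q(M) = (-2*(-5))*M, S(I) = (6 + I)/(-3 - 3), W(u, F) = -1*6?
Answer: 144461/3 ≈ 48154.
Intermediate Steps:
W(u, F) = -6
S(I) = -1 - I/6 (S(I) = (6 + I)/(-6) = (6 + I)*(-⅙) = -1 - I/6)
q(M) = 10*M
T(B) = 24 - 5*B/3 (T(B) = (10*(-1 - B/6) + 40) - 6 = ((-10 - 5*B/3) + 40) - 6 = (30 - 5*B/3) - 6 = 24 - 5*B/3)
(T(-88) + 17694) + 30289 = ((24 - 5/3*(-88)) + 17694) + 30289 = ((24 + 440/3) + 17694) + 30289 = (512/3 + 17694) + 30289 = 53594/3 + 30289 = 144461/3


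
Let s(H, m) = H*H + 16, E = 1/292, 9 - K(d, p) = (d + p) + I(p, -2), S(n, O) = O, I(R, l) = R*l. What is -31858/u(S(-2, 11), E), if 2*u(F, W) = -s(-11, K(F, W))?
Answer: 63716/137 ≈ 465.08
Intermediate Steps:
K(d, p) = 9 + p - d (K(d, p) = 9 - ((d + p) + p*(-2)) = 9 - ((d + p) - 2*p) = 9 - (d - p) = 9 + (p - d) = 9 + p - d)
E = 1/292 ≈ 0.0034247
s(H, m) = 16 + H² (s(H, m) = H² + 16 = 16 + H²)
u(F, W) = -137/2 (u(F, W) = (-(16 + (-11)²))/2 = (-(16 + 121))/2 = (-1*137)/2 = (½)*(-137) = -137/2)
-31858/u(S(-2, 11), E) = -31858/(-137/2) = -31858*(-2/137) = 63716/137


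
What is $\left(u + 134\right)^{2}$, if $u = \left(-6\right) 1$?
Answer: $16384$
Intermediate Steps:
$u = -6$
$\left(u + 134\right)^{2} = \left(-6 + 134\right)^{2} = 128^{2} = 16384$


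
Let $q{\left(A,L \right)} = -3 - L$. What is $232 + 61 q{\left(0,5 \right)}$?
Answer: $-256$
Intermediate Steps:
$232 + 61 q{\left(0,5 \right)} = 232 + 61 \left(-3 - 5\right) = 232 + 61 \left(-8\right) = 232 - 488 = -256$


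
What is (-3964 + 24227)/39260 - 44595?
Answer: -1750779437/39260 ≈ -44595.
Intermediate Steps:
(-3964 + 24227)/39260 - 44595 = 20263*(1/39260) - 44595 = 20263/39260 - 44595 = -1750779437/39260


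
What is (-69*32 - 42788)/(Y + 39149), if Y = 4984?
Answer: -44996/44133 ≈ -1.0196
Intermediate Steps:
(-69*32 - 42788)/(Y + 39149) = (-69*32 - 42788)/(4984 + 39149) = (-2208 - 42788)/44133 = -44996*1/44133 = -44996/44133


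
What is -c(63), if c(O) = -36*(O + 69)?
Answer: 4752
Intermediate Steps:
c(O) = -2484 - 36*O (c(O) = -36*(69 + O) = -2484 - 36*O)
-c(63) = -(-2484 - 36*63) = -(-2484 - 2268) = -1*(-4752) = 4752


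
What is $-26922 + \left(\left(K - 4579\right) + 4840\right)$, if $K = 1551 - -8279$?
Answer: $-16831$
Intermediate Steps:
$K = 9830$ ($K = 1551 + 8279 = 9830$)
$-26922 + \left(\left(K - 4579\right) + 4840\right) = -26922 + \left(\left(9830 - 4579\right) + 4840\right) = -26922 + \left(5251 + 4840\right) = -26922 + 10091 = -16831$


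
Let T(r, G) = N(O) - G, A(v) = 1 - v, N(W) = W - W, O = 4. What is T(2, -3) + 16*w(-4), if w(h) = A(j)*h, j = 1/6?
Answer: -151/3 ≈ -50.333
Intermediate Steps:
j = ⅙ ≈ 0.16667
N(W) = 0
T(r, G) = -G (T(r, G) = 0 - G = -G)
w(h) = 5*h/6 (w(h) = (1 - 1*⅙)*h = (1 - ⅙)*h = 5*h/6)
T(2, -3) + 16*w(-4) = -1*(-3) + 16*((⅚)*(-4)) = 3 + 16*(-10/3) = 3 - 160/3 = -151/3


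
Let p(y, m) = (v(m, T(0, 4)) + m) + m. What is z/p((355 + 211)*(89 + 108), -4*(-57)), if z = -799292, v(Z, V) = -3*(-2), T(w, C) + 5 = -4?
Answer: -399646/231 ≈ -1730.1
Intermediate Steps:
T(w, C) = -9 (T(w, C) = -5 - 4 = -9)
v(Z, V) = 6
p(y, m) = 6 + 2*m (p(y, m) = (6 + m) + m = 6 + 2*m)
z/p((355 + 211)*(89 + 108), -4*(-57)) = -799292/(6 + 2*(-4*(-57))) = -799292/(6 + 2*228) = -799292/(6 + 456) = -799292/462 = -799292*1/462 = -399646/231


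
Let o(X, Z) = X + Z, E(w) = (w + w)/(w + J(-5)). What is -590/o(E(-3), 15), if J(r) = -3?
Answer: -295/8 ≈ -36.875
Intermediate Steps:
E(w) = 2*w/(-3 + w) (E(w) = (w + w)/(w - 3) = (2*w)/(-3 + w) = 2*w/(-3 + w))
-590/o(E(-3), 15) = -590/(2*(-3)/(-3 - 3) + 15) = -590/(2*(-3)/(-6) + 15) = -590/(2*(-3)*(-1/6) + 15) = -590/(1 + 15) = -590/16 = -590*1/16 = -295/8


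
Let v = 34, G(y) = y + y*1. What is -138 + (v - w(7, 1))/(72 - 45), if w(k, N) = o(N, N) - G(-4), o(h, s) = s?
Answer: -3701/27 ≈ -137.07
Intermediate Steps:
G(y) = 2*y (G(y) = y + y = 2*y)
w(k, N) = 8 + N (w(k, N) = N - 2*(-4) = N - 1*(-8) = N + 8 = 8 + N)
-138 + (v - w(7, 1))/(72 - 45) = -138 + (34 - (8 + 1))/(72 - 45) = -138 + (34 - 1*9)/27 = -138 + (34 - 9)*(1/27) = -138 + 25*(1/27) = -138 + 25/27 = -3701/27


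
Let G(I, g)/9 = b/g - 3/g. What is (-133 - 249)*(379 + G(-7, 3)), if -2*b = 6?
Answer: -137902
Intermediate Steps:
b = -3 (b = -1/2*6 = -3)
G(I, g) = -54/g (G(I, g) = 9*(-3/g - 3/g) = 9*(-6/g) = -54/g)
(-133 - 249)*(379 + G(-7, 3)) = (-133 - 249)*(379 - 54/3) = -382*(379 - 54*1/3) = -382*(379 - 18) = -382*361 = -137902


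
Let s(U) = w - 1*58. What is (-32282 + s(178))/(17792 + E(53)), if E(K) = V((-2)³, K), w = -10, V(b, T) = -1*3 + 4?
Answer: -32350/17793 ≈ -1.8181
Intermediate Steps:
V(b, T) = 1 (V(b, T) = -3 + 4 = 1)
E(K) = 1
s(U) = -68 (s(U) = -10 - 1*58 = -10 - 58 = -68)
(-32282 + s(178))/(17792 + E(53)) = (-32282 - 68)/(17792 + 1) = -32350/17793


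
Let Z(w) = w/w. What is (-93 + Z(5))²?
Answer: 8464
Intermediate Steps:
Z(w) = 1
(-93 + Z(5))² = (-93 + 1)² = (-92)² = 8464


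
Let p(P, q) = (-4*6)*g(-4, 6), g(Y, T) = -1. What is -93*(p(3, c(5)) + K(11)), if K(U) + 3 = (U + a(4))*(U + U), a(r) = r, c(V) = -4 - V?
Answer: -32643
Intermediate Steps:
p(P, q) = 24 (p(P, q) = -4*6*(-1) = -24*(-1) = 24)
K(U) = -3 + 2*U*(4 + U) (K(U) = -3 + (U + 4)*(U + U) = -3 + (4 + U)*(2*U) = -3 + 2*U*(4 + U))
-93*(p(3, c(5)) + K(11)) = -93*(24 + (-3 + 2*11² + 8*11)) = -93*(24 + (-3 + 2*121 + 88)) = -93*(24 + (-3 + 242 + 88)) = -93*(24 + 327) = -93*351 = -32643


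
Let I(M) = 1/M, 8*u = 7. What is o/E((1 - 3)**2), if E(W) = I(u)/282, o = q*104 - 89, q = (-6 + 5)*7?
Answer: -806379/4 ≈ -2.0159e+5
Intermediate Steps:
u = 7/8 (u = (1/8)*7 = 7/8 ≈ 0.87500)
q = -7 (q = -1*7 = -7)
o = -817 (o = -7*104 - 89 = -728 - 89 = -817)
E(W) = 4/987 (E(W) = 1/((7/8)*282) = (8/7)*(1/282) = 4/987)
o/E((1 - 3)**2) = -817/4/987 = -817*987/4 = -806379/4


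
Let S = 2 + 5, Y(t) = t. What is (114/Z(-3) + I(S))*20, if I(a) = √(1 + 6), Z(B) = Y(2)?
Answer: 1140 + 20*√7 ≈ 1192.9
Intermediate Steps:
Z(B) = 2
S = 7
I(a) = √7
(114/Z(-3) + I(S))*20 = (114/2 + √7)*20 = (114*(½) + √7)*20 = (57 + √7)*20 = 1140 + 20*√7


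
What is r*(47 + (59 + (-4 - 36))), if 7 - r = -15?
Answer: 1452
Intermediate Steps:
r = 22 (r = 7 - 1*(-15) = 7 + 15 = 22)
r*(47 + (59 + (-4 - 36))) = 22*(47 + (59 + (-4 - 36))) = 22*(47 + (59 - 40)) = 22*(47 + 19) = 22*66 = 1452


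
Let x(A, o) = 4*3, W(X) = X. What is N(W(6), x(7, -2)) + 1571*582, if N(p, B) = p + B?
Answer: 914340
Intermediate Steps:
x(A, o) = 12
N(p, B) = B + p
N(W(6), x(7, -2)) + 1571*582 = (12 + 6) + 1571*582 = 18 + 914322 = 914340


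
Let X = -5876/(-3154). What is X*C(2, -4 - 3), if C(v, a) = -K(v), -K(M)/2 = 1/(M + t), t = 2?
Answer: 1469/1577 ≈ 0.93152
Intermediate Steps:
X = 2938/1577 (X = -5876*(-1/3154) = 2938/1577 ≈ 1.8630)
K(M) = -2/(2 + M) (K(M) = -2/(M + 2) = -2/(2 + M))
C(v, a) = 2/(2 + v) (C(v, a) = -(-2)/(2 + v) = 2/(2 + v))
X*C(2, -4 - 3) = 2938*(2/(2 + 2))/1577 = 2938*(2/4)/1577 = 2938*(2*(1/4))/1577 = (2938/1577)*(1/2) = 1469/1577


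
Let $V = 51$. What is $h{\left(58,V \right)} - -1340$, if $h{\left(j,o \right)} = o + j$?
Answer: $1449$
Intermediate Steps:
$h{\left(j,o \right)} = j + o$
$h{\left(58,V \right)} - -1340 = \left(58 + 51\right) - -1340 = 109 + 1340 = 1449$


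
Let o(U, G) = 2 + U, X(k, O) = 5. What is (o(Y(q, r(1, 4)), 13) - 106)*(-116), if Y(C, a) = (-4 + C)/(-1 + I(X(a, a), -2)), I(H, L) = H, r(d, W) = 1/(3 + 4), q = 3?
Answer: 12093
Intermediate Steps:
r(d, W) = ⅐ (r(d, W) = 1/7 = ⅐)
Y(C, a) = -1 + C/4 (Y(C, a) = (-4 + C)/(-1 + 5) = (-4 + C)/4 = (-4 + C)*(¼) = -1 + C/4)
(o(Y(q, r(1, 4)), 13) - 106)*(-116) = ((2 + (-1 + (¼)*3)) - 106)*(-116) = ((2 + (-1 + ¾)) - 106)*(-116) = ((2 - ¼) - 106)*(-116) = (7/4 - 106)*(-116) = -417/4*(-116) = 12093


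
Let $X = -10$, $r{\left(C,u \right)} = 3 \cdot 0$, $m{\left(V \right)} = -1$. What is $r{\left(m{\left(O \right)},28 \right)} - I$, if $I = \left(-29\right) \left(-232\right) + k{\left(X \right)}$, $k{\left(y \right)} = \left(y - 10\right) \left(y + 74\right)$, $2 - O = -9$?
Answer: $-5448$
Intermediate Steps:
$O = 11$ ($O = 2 - -9 = 2 + 9 = 11$)
$r{\left(C,u \right)} = 0$
$k{\left(y \right)} = \left(-10 + y\right) \left(74 + y\right)$
$I = 5448$ ($I = \left(-29\right) \left(-232\right) + \left(-740 + \left(-10\right)^{2} + 64 \left(-10\right)\right) = 6728 - 1280 = 5448$)
$r{\left(m{\left(O \right)},28 \right)} - I = 0 - 5448 = -5448$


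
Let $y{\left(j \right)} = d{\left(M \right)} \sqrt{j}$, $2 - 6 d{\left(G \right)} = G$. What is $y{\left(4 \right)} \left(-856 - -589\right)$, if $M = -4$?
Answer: $-534$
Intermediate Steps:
$d{\left(G \right)} = \frac{1}{3} - \frac{G}{6}$
$y{\left(j \right)} = \sqrt{j}$ ($y{\left(j \right)} = \left(\frac{1}{3} - - \frac{2}{3}\right) \sqrt{j} = \left(\frac{1}{3} + \frac{2}{3}\right) \sqrt{j} = 1 \sqrt{j} = \sqrt{j}$)
$y{\left(4 \right)} \left(-856 - -589\right) = \sqrt{4} \left(-856 - -589\right) = 2 \left(-856 + 589\right) = 2 \left(-267\right) = -534$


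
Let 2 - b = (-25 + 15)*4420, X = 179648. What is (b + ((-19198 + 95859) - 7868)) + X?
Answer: 292643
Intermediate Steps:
b = 44202 (b = 2 - (-25 + 15)*4420 = 2 - (-10)*4420 = 2 - 1*(-44200) = 2 + 44200 = 44202)
(b + ((-19198 + 95859) - 7868)) + X = (44202 + ((-19198 + 95859) - 7868)) + 179648 = (44202 + (76661 - 7868)) + 179648 = (44202 + 68793) + 179648 = 112995 + 179648 = 292643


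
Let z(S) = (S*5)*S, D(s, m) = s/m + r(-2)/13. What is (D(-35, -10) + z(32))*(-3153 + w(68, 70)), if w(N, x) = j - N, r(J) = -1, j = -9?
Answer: -215132535/13 ≈ -1.6549e+7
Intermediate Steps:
D(s, m) = -1/13 + s/m (D(s, m) = s/m - 1/13 = -1/13 + s/m)
w(N, x) = -9 - N
z(S) = 5*S² (z(S) = (5*S)*S = 5*S²)
(D(-35, -10) + z(32))*(-3153 + w(68, 70)) = ((-35 - 1/13*(-10))/(-10) + 5*32²)*(-3153 + (-9 - 1*68)) = (-(-35 + 10/13)/10 + 5*1024)*(-3153 + (-9 - 68)) = (-⅒*(-445/13) + 5120)*(-3153 - 77) = (89/26 + 5120)*(-3230) = (133209/26)*(-3230) = -215132535/13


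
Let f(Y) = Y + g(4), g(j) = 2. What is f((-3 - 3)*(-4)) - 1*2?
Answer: 24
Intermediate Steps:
f(Y) = 2 + Y (f(Y) = Y + 2 = 2 + Y)
f((-3 - 3)*(-4)) - 1*2 = (2 + (-3 - 3)*(-4)) - 1*2 = (2 - 6*(-4)) - 2 = (2 + 24) - 2 = 26 - 2 = 24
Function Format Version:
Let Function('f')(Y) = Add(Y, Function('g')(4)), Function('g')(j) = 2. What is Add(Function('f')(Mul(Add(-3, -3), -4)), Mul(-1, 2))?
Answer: 24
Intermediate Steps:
Function('f')(Y) = Add(2, Y) (Function('f')(Y) = Add(Y, 2) = Add(2, Y))
Add(Function('f')(Mul(Add(-3, -3), -4)), Mul(-1, 2)) = Add(Add(2, Mul(Add(-3, -3), -4)), Mul(-1, 2)) = Add(Add(2, Mul(-6, -4)), -2) = Add(Add(2, 24), -2) = Add(26, -2) = 24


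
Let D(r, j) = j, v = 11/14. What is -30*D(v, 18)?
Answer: -540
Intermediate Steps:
v = 11/14 (v = 11*(1/14) = 11/14 ≈ 0.78571)
-30*D(v, 18) = -30*18 = -540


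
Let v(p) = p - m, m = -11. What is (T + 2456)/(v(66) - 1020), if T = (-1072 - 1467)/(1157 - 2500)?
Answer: -3300947/1266449 ≈ -2.6065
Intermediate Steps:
T = 2539/1343 (T = -2539/(-1343) = -2539*(-1/1343) = 2539/1343 ≈ 1.8905)
v(p) = 11 + p (v(p) = p - 1*(-11) = p + 11 = 11 + p)
(T + 2456)/(v(66) - 1020) = (2539/1343 + 2456)/((11 + 66) - 1020) = 3300947/(1343*(77 - 1020)) = (3300947/1343)/(-943) = (3300947/1343)*(-1/943) = -3300947/1266449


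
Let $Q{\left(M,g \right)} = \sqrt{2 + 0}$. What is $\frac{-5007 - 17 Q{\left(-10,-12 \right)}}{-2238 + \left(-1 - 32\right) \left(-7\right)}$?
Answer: $\frac{1669}{669} + \frac{17 \sqrt{2}}{2007} \approx 2.5067$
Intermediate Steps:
$Q{\left(M,g \right)} = \sqrt{2}$
$\frac{-5007 - 17 Q{\left(-10,-12 \right)}}{-2238 + \left(-1 - 32\right) \left(-7\right)} = \frac{-5007 - 17 \sqrt{2}}{-2238 + \left(-1 - 32\right) \left(-7\right)} = \frac{-5007 - 17 \sqrt{2}}{-2238 - -231} = \frac{-5007 - 17 \sqrt{2}}{-2238 + 231} = \frac{-5007 - 17 \sqrt{2}}{-2007} = \left(-5007 - 17 \sqrt{2}\right) \left(- \frac{1}{2007}\right) = \frac{1669}{669} + \frac{17 \sqrt{2}}{2007}$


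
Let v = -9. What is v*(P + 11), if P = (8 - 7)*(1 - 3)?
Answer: -81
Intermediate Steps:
P = -2 (P = 1*(-2) = -2)
v*(P + 11) = -9*(-2 + 11) = -9*9 = -81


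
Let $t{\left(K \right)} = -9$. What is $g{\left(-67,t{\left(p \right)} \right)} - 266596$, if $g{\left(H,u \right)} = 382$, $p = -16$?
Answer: $-266214$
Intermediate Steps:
$g{\left(-67,t{\left(p \right)} \right)} - 266596 = 382 - 266596 = -266214$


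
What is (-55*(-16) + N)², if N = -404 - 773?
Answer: 88209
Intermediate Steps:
N = -1177
(-55*(-16) + N)² = (-55*(-16) - 1177)² = (880 - 1177)² = (-297)² = 88209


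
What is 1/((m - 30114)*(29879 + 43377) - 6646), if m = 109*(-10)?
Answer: -1/2285886870 ≈ -4.3747e-10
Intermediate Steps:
m = -1090
1/((m - 30114)*(29879 + 43377) - 6646) = 1/((-1090 - 30114)*(29879 + 43377) - 6646) = 1/(-31204*73256 - 6646) = 1/(-2285880224 - 6646) = 1/(-2285886870) = -1/2285886870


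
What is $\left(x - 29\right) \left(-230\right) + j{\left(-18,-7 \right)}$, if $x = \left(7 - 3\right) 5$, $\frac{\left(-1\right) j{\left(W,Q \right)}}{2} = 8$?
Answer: $2054$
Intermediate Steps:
$j{\left(W,Q \right)} = -16$ ($j{\left(W,Q \right)} = \left(-2\right) 8 = -16$)
$x = 20$ ($x = 4 \cdot 5 = 20$)
$\left(x - 29\right) \left(-230\right) + j{\left(-18,-7 \right)} = \left(20 - 29\right) \left(-230\right) - 16 = \left(-9\right) \left(-230\right) - 16 = 2070 - 16 = 2054$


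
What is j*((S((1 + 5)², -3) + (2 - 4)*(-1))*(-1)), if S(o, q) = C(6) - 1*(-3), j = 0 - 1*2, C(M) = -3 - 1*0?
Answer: 4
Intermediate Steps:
C(M) = -3 (C(M) = -3 + 0 = -3)
j = -2 (j = 0 - 2 = -2)
S(o, q) = 0 (S(o, q) = -3 - 1*(-3) = -3 + 3 = 0)
j*((S((1 + 5)², -3) + (2 - 4)*(-1))*(-1)) = -2*(0 + (2 - 4)*(-1))*(-1) = -2*(0 - 2*(-1))*(-1) = -2*(0 + 2)*(-1) = -4*(-1) = -2*(-2) = 4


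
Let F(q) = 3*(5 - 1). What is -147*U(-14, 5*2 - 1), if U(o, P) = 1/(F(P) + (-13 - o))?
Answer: -147/13 ≈ -11.308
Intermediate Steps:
F(q) = 12 (F(q) = 3*4 = 12)
U(o, P) = 1/(-1 - o) (U(o, P) = 1/(12 + (-13 - o)) = 1/(-1 - o))
-147*U(-14, 5*2 - 1) = -(-147)/(1 - 14) = -(-147)/(-13) = -(-147)*(-1)/13 = -147*1/13 = -147/13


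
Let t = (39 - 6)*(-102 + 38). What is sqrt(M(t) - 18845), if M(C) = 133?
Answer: 2*I*sqrt(4678) ≈ 136.79*I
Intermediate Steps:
t = -2112 (t = 33*(-64) = -2112)
sqrt(M(t) - 18845) = sqrt(133 - 18845) = sqrt(-18712) = 2*I*sqrt(4678)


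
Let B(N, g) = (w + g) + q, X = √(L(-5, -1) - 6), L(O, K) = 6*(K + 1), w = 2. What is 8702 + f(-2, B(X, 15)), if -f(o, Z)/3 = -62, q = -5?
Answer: 8888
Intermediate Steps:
L(O, K) = 6 + 6*K (L(O, K) = 6*(1 + K) = 6 + 6*K)
X = I*√6 (X = √((6 + 6*(-1)) - 6) = √((6 - 6) - 6) = √(0 - 6) = √(-6) = I*√6 ≈ 2.4495*I)
B(N, g) = -3 + g (B(N, g) = (2 + g) - 5 = -3 + g)
f(o, Z) = 186 (f(o, Z) = -3*(-62) = 186)
8702 + f(-2, B(X, 15)) = 8702 + 186 = 8888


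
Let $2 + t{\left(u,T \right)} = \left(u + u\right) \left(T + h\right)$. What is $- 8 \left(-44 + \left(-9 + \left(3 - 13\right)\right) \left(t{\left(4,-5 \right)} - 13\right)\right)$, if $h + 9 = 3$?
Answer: $-15304$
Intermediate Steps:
$h = -6$ ($h = -9 + 3 = -6$)
$t{\left(u,T \right)} = -2 + 2 u \left(-6 + T\right)$ ($t{\left(u,T \right)} = -2 + \left(u + u\right) \left(T - 6\right) = -2 + 2 u \left(-6 + T\right)$)
$- 8 \left(-44 + \left(-9 + \left(3 - 13\right)\right) \left(t{\left(4,-5 \right)} - 13\right)\right) = - 8 \left(-44 + \left(-9 + \left(3 - 13\right)\right) \left(\left(-2 - 48 + 2 \left(-5\right) 4\right) - 13\right)\right) = - 8 \left(-44 + \left(-9 + \left(3 - 13\right)\right) \left(\left(-2 - 48 - 40\right) - 13\right)\right) = - 8 \left(-44 + \left(-9 - 10\right) \left(-90 - 13\right)\right) = - 8 \left(-44 - -1957\right) = - 8 \left(-44 + 1957\right) = \left(-8\right) 1913 = -15304$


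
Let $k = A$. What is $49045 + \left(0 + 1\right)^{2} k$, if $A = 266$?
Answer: $49311$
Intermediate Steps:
$k = 266$
$49045 + \left(0 + 1\right)^{2} k = 49045 + \left(0 + 1\right)^{2} \cdot 266 = 49045 + 1^{2} \cdot 266 = 49045 + 1 \cdot 266 = 49045 + 266 = 49311$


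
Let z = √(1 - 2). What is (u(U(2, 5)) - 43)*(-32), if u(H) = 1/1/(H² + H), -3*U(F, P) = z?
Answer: 12416/9 + 32*I/3 ≈ 1379.6 + 10.667*I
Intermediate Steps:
z = I (z = √(-1) = I ≈ 1.0*I)
U(F, P) = -I/3
u(H) = H + H² (u(H) = 1/1/(H + H²) = 1*(H + H²) = H + H²)
(u(U(2, 5)) - 43)*(-32) = ((-I/3)*(1 - I/3) - 43)*(-32) = (-I*(1 - I/3)/3 - 43)*(-32) = (-43 - I*(1 - I/3)/3)*(-32) = 1376 + 32*I*(1 - I/3)/3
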